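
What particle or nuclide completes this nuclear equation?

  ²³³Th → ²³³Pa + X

beta-minus particle

Conserve mass number: 233 = 233 + A, so A = 0.
Conserve atomic number: 90 = 91 + Z, so Z = -1.
A = 0 and Z = -1 is e⁻ — a beta-minus particle.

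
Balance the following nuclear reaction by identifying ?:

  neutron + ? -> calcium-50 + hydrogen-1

Sc-50

Conserve mass number: 1 + A = 50 + 1, so A = 50.
Conserve atomic number: 0 + Z = 20 + 1, so Z = 21.
Z = 21 is scandium, so the species is scandium-50.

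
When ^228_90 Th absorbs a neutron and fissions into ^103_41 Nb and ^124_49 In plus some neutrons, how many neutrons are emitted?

Conserve mass number: 229 = 103 + 124 + k, so k = 229 − 227 = 2.
Check atomic number: 90 = 41 + 49 + 0 = 90. ✓

2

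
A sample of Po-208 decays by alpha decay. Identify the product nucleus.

Alpha decay: mass number changes by -4, atomic number by -2.
A: 208 − 4 = 204; Z: 84 − 2 = 82.
Z = 82 is lead, so the daughter is Pb-204.

Pb-204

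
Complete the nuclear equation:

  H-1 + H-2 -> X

He-3

Conserve mass number: 1 + 2 = A, so A = 3.
Conserve atomic number: 1 + 1 = Z, so Z = 2.
Z = 2 is helium, so the species is He-3.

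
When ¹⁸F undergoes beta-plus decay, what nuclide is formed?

Beta-plus decay: mass number changes by +0, atomic number by -1.
A: 18 = 18; Z: 9 − 1 = 8.
Z = 8 is oxygen, so the daughter is ¹⁸O.

O-18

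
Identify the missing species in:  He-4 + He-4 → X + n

Be-7

Conserve mass number: 4 + 4 = A + 1, so A = 7.
Conserve atomic number: 2 + 2 = Z + 0, so Z = 4.
Z = 4 is beryllium, so the species is Be-7.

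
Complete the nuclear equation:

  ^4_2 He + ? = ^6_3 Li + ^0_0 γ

deuteron

Conserve mass number: 4 + A = 6 + 0, so A = 2.
Conserve atomic number: 2 + Z = 3 + 0, so Z = 1.
A = 2 and Z = 1 is ^2_1 H — a deuteron.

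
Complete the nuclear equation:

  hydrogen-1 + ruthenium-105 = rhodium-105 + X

neutron

Conserve mass number: 1 + 105 = 105 + A, so A = 1.
Conserve atomic number: 1 + 44 = 45 + Z, so Z = 0.
A = 1 and Z = 0 is neutron — a neutron.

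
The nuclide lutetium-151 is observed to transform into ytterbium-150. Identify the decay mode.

proton emission

ΔA = 150 − 151 = -1; ΔZ = 70 − 71 = -1.
A drops by 1 and Z drops by 1 — a proton was emitted.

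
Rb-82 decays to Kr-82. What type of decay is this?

beta-plus decay or electron capture

ΔA = 82 − 82 = 0; ΔZ = 36 − 37 = -1.
A is unchanged and Z drops by 1 — a proton has become a neutron (β⁺ emission or electron capture).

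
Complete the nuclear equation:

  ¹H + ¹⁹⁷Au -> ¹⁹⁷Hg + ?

Conserve mass number: 1 + 197 = 197 + A, so A = 1.
Conserve atomic number: 1 + 79 = 80 + Z, so Z = 0.
A = 1 and Z = 0 is ¹n — a neutron.

neutron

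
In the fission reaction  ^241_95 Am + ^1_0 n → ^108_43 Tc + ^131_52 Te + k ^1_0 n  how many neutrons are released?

3

Conserve mass number: 242 = 108 + 131 + k, so k = 242 − 239 = 3.
Check atomic number: 95 = 43 + 52 + 0 = 95. ✓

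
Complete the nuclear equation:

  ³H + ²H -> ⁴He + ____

neutron

Conserve mass number: 3 + 2 = 4 + A, so A = 1.
Conserve atomic number: 1 + 1 = 2 + Z, so Z = 0.
A = 1 and Z = 0 is ¹n — a neutron.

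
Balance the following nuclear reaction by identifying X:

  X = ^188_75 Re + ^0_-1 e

Conserve mass number: A = 188 + 0, so A = 188.
Conserve atomic number: Z = 75 − 1, so Z = 74.
Z = 74 is tungsten, so the species is ^188_74 W.

W-188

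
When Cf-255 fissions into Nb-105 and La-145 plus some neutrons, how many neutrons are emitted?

Conserve mass number: 255 = 105 + 145 + k, so k = 255 − 250 = 5.
Check atomic number: 98 = 41 + 57 + 0 = 98. ✓

5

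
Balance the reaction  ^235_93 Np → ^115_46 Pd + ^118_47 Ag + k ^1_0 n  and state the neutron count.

2

Conserve mass number: 235 = 115 + 118 + k, so k = 235 − 233 = 2.
Check atomic number: 93 = 46 + 47 + 0 = 93. ✓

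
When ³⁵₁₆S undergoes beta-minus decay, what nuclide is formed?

Beta-minus decay: mass number changes by +0, atomic number by +1.
A: 35 = 35; Z: 16 + 1 = 17.
Z = 17 is chlorine, so the daughter is ³⁵₁₇Cl.

Cl-35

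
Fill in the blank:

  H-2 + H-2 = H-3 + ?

proton

Conserve mass number: 2 + 2 = 3 + A, so A = 1.
Conserve atomic number: 1 + 1 = 1 + Z, so Z = 1.
A = 1 and Z = 1 is H-1 — a proton.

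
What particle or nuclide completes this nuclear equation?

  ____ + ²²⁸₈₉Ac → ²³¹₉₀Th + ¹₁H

alpha particle

Conserve mass number: A + 228 = 231 + 1, so A = 4.
Conserve atomic number: Z + 89 = 90 + 1, so Z = 2.
A = 4 and Z = 2 is ⁴₂He — an alpha particle.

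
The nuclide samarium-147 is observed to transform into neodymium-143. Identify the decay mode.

alpha decay

ΔA = 143 − 147 = -4; ΔZ = 60 − 62 = -2.
A drops by 4 and Z drops by 2 — the signature of alpha emission.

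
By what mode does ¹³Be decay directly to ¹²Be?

ΔA = 12 − 13 = -1; ΔZ = 4 − 4 = +0.
A drops by 1 with Z unchanged — a neutron was emitted.

neutron emission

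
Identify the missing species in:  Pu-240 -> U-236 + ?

alpha particle

Conserve mass number: 240 = 236 + A, so A = 4.
Conserve atomic number: 94 = 92 + Z, so Z = 2.
A = 4 and Z = 2 is He-4 — an alpha particle.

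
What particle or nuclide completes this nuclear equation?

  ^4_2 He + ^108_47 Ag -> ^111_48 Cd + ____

Conserve mass number: 4 + 108 = 111 + A, so A = 1.
Conserve atomic number: 2 + 47 = 48 + Z, so Z = 1.
A = 1 and Z = 1 is ^1_1 H — a proton.

proton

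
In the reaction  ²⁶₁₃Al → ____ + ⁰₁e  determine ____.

Conserve mass number: 26 = A + 0, so A = 26.
Conserve atomic number: 13 = Z + 1, so Z = 12.
Z = 12 is magnesium, so the species is ²⁶₁₂Mg.

Mg-26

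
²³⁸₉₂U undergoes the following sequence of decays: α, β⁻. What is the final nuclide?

Start: (A, Z) = (238, 92).
After α: (234, 90).
After β⁻: (234, 91).
Z = 91 is protactinium.

Pa-234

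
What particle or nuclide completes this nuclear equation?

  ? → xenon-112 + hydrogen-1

Conserve mass number: A = 112 + 1, so A = 113.
Conserve atomic number: Z = 54 + 1, so Z = 55.
Z = 55 is caesium, so the species is caesium-113.

Cs-113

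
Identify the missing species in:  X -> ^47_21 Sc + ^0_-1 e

Conserve mass number: A = 47 + 0, so A = 47.
Conserve atomic number: Z = 21 − 1, so Z = 20.
Z = 20 is calcium, so the species is ^47_20 Ca.

Ca-47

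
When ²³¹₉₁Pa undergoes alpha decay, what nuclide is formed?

Alpha decay: mass number changes by -4, atomic number by -2.
A: 231 − 4 = 227; Z: 91 − 2 = 89.
Z = 89 is actinium, so the daughter is ²²⁷₈₉Ac.

Ac-227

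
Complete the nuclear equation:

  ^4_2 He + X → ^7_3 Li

Conserve mass number: 4 + A = 7, so A = 3.
Conserve atomic number: 2 + Z = 3, so Z = 1.
A = 3 and Z = 1 is ^3_1 H — a triton.

triton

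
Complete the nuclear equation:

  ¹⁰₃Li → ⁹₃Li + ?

Conserve mass number: 10 = 9 + A, so A = 1.
Conserve atomic number: 3 = 3 + Z, so Z = 0.
A = 1 and Z = 0 is ¹₀n — a neutron.

neutron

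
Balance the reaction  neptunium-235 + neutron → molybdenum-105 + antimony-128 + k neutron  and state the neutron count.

Conserve mass number: 236 = 105 + 128 + k, so k = 236 − 233 = 3.
Check atomic number: 93 = 42 + 51 + 0 = 93. ✓

3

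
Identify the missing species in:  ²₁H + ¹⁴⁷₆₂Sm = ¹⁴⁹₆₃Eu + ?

Conserve mass number: 2 + 147 = 149 + A, so A = 0.
Conserve atomic number: 1 + 62 = 63 + Z, so Z = 0.
A = 0 and Z = 0 is ⁰₀γ — a gamma ray.

gamma ray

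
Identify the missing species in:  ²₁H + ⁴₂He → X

Conserve mass number: 2 + 4 = A, so A = 6.
Conserve atomic number: 1 + 2 = Z, so Z = 3.
Z = 3 is lithium, so the species is ⁶₃Li.

Li-6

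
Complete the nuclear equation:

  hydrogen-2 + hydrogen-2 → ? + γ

He-4

Conserve mass number: 2 + 2 = A + 0, so A = 4.
Conserve atomic number: 1 + 1 = Z + 0, so Z = 2.
A = 4 and Z = 2 is helium-4 — an alpha particle.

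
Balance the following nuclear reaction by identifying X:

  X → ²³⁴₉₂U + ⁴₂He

Conserve mass number: A = 234 + 4, so A = 238.
Conserve atomic number: Z = 92 + 2, so Z = 94.
Z = 94 is plutonium, so the species is ²³⁸₉₄Pu.

Pu-238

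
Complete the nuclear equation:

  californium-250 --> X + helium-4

Conserve mass number: 250 = A + 4, so A = 246.
Conserve atomic number: 98 = Z + 2, so Z = 96.
Z = 96 is curium, so the species is curium-246.

Cm-246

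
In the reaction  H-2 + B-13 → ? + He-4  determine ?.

Conserve mass number: 2 + 13 = A + 4, so A = 11.
Conserve atomic number: 1 + 5 = Z + 2, so Z = 4.
Z = 4 is beryllium, so the species is Be-11.

Be-11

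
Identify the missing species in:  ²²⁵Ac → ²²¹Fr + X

Conserve mass number: 225 = 221 + A, so A = 4.
Conserve atomic number: 89 = 87 + Z, so Z = 2.
A = 4 and Z = 2 is ⁴He — an alpha particle.

alpha particle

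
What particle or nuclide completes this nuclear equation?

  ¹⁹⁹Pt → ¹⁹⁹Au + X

Conserve mass number: 199 = 199 + A, so A = 0.
Conserve atomic number: 78 = 79 + Z, so Z = -1.
A = 0 and Z = -1 is e⁻ — a beta-minus particle.

beta-minus particle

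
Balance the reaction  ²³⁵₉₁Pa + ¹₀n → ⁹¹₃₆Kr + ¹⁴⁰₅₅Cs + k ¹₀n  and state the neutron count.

5

Conserve mass number: 236 = 91 + 140 + k, so k = 236 − 231 = 5.
Check atomic number: 91 = 36 + 55 + 0 = 91. ✓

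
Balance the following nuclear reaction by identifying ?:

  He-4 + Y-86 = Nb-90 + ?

gamma ray

Conserve mass number: 4 + 86 = 90 + A, so A = 0.
Conserve atomic number: 2 + 39 = 41 + Z, so Z = 0.
A = 0 and Z = 0 is γ — a gamma ray.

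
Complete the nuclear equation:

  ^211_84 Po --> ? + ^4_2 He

Pb-207

Conserve mass number: 211 = A + 4, so A = 207.
Conserve atomic number: 84 = Z + 2, so Z = 82.
Z = 82 is lead, so the species is ^207_82 Pb.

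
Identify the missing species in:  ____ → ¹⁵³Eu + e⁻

Conserve mass number: A = 153 + 0, so A = 153.
Conserve atomic number: Z = 63 − 1, so Z = 62.
Z = 62 is samarium, so the species is ¹⁵³Sm.

Sm-153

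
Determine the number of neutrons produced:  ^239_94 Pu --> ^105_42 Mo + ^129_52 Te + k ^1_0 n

5

Conserve mass number: 239 = 105 + 129 + k, so k = 239 − 234 = 5.
Check atomic number: 94 = 42 + 52 + 0 = 94. ✓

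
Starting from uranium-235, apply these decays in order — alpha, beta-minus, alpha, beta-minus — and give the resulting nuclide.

Start: (A, Z) = (235, 92).
After α: (231, 90).
After β⁻: (231, 91).
After α: (227, 89).
After β⁻: (227, 90).
Z = 90 is thorium.

Th-227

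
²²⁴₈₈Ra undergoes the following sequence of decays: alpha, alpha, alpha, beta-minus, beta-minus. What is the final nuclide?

Po-212

Start: (A, Z) = (224, 88).
After α: (220, 86).
After α: (216, 84).
After α: (212, 82).
After β⁻: (212, 83).
After β⁻: (212, 84).
Z = 84 is polonium.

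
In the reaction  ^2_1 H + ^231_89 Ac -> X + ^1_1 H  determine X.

Conserve mass number: 2 + 231 = A + 1, so A = 232.
Conserve atomic number: 1 + 89 = Z + 1, so Z = 89.
Z = 89 is actinium, so the species is ^232_89 Ac.

Ac-232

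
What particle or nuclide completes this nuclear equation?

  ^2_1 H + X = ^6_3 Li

Conserve mass number: 2 + A = 6, so A = 4.
Conserve atomic number: 1 + Z = 3, so Z = 2.
A = 4 and Z = 2 is ^4_2 He — an alpha particle.

alpha particle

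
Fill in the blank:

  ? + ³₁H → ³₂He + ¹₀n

Conserve mass number: A + 3 = 3 + 1, so A = 1.
Conserve atomic number: Z + 1 = 2 + 0, so Z = 1.
A = 1 and Z = 1 is ¹₁H — a proton.

proton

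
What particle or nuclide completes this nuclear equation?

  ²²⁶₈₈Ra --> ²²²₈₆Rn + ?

alpha particle

Conserve mass number: 226 = 222 + A, so A = 4.
Conserve atomic number: 88 = 86 + Z, so Z = 2.
A = 4 and Z = 2 is ⁴₂He — an alpha particle.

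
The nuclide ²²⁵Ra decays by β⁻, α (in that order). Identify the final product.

Fr-221

Start: (A, Z) = (225, 88).
After β⁻: (225, 89).
After α: (221, 87).
Z = 87 is francium.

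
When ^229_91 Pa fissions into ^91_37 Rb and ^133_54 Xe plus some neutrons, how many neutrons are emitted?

Conserve mass number: 229 = 91 + 133 + k, so k = 229 − 224 = 5.
Check atomic number: 91 = 37 + 54 + 0 = 91. ✓

5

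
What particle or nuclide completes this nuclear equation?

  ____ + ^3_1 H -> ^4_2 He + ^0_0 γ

Conserve mass number: A + 3 = 4 + 0, so A = 1.
Conserve atomic number: Z + 1 = 2 + 0, so Z = 1.
A = 1 and Z = 1 is ^1_1 H — a proton.

proton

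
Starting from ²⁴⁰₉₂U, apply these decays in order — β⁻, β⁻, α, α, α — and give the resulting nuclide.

Start: (A, Z) = (240, 92).
After β⁻: (240, 93).
After β⁻: (240, 94).
After α: (236, 92).
After α: (232, 90).
After α: (228, 88).
Z = 88 is radium.

Ra-228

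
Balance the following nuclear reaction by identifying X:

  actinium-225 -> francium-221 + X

alpha particle

Conserve mass number: 225 = 221 + A, so A = 4.
Conserve atomic number: 89 = 87 + Z, so Z = 2.
A = 4 and Z = 2 is helium-4 — an alpha particle.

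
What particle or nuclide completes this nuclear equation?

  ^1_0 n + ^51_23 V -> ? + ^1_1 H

Ti-51

Conserve mass number: 1 + 51 = A + 1, so A = 51.
Conserve atomic number: 0 + 23 = Z + 1, so Z = 22.
Z = 22 is titanium, so the species is ^51_22 Ti.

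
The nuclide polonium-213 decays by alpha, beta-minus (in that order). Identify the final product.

Start: (A, Z) = (213, 84).
After α: (209, 82).
After β⁻: (209, 83).
Z = 83 is bismuth.

Bi-209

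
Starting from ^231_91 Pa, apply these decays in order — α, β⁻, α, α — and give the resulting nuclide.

Rn-219

Start: (A, Z) = (231, 91).
After α: (227, 89).
After β⁻: (227, 90).
After α: (223, 88).
After α: (219, 86).
Z = 86 is radon.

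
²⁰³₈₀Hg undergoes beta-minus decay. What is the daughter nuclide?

Tl-203

Beta-minus decay: mass number changes by +0, atomic number by +1.
A: 203 = 203; Z: 80 + 1 = 81.
Z = 81 is thallium, so the daughter is ²⁰³₈₁Tl.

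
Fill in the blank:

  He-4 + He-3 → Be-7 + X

gamma ray

Conserve mass number: 4 + 3 = 7 + A, so A = 0.
Conserve atomic number: 2 + 2 = 4 + Z, so Z = 0.
A = 0 and Z = 0 is γ — a gamma ray.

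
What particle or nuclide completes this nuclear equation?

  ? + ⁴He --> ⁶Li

deuteron

Conserve mass number: A + 4 = 6, so A = 2.
Conserve atomic number: Z + 2 = 3, so Z = 1.
A = 2 and Z = 1 is ²H — a deuteron.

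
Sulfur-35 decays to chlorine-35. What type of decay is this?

beta-minus decay

ΔA = 35 − 35 = 0; ΔZ = 17 − 16 = +1.
A is unchanged and Z rises by 1 — a neutron has become a proton (β⁻ decay).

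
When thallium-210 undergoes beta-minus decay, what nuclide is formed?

Beta-minus decay: mass number changes by +0, atomic number by +1.
A: 210 = 210; Z: 81 + 1 = 82.
Z = 82 is lead, so the daughter is lead-210.

Pb-210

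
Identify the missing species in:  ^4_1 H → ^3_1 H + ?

neutron

Conserve mass number: 4 = 3 + A, so A = 1.
Conserve atomic number: 1 = 1 + Z, so Z = 0.
A = 1 and Z = 0 is ^1_0 n — a neutron.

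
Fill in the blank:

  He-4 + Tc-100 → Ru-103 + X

Conserve mass number: 4 + 100 = 103 + A, so A = 1.
Conserve atomic number: 2 + 43 = 44 + Z, so Z = 1.
A = 1 and Z = 1 is H-1 — a proton.

proton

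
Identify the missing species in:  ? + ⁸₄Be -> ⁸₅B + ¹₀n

proton

Conserve mass number: A + 8 = 8 + 1, so A = 1.
Conserve atomic number: Z + 4 = 5 + 0, so Z = 1.
A = 1 and Z = 1 is ¹₁H — a proton.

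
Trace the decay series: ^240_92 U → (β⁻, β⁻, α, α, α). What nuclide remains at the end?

Start: (A, Z) = (240, 92).
After β⁻: (240, 93).
After β⁻: (240, 94).
After α: (236, 92).
After α: (232, 90).
After α: (228, 88).
Z = 88 is radium.

Ra-228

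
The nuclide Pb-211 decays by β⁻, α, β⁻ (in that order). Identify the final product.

Start: (A, Z) = (211, 82).
After β⁻: (211, 83).
After α: (207, 81).
After β⁻: (207, 82).
Z = 82 is lead.

Pb-207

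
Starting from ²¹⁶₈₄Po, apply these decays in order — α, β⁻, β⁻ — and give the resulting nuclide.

Po-212

Start: (A, Z) = (216, 84).
After α: (212, 82).
After β⁻: (212, 83).
After β⁻: (212, 84).
Z = 84 is polonium.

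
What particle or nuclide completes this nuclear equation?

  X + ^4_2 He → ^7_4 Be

He-3

Conserve mass number: A + 4 = 7, so A = 3.
Conserve atomic number: Z + 2 = 4, so Z = 2.
Z = 2 is helium, so the species is ^3_2 He.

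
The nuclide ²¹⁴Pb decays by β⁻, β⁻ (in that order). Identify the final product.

Po-214

Start: (A, Z) = (214, 82).
After β⁻: (214, 83).
After β⁻: (214, 84).
Z = 84 is polonium.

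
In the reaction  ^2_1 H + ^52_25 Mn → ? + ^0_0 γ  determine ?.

Fe-54

Conserve mass number: 2 + 52 = A + 0, so A = 54.
Conserve atomic number: 1 + 25 = Z + 0, so Z = 26.
Z = 26 is iron, so the species is ^54_26 Fe.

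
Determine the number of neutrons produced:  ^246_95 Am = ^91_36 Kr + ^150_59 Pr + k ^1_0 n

Conserve mass number: 246 = 91 + 150 + k, so k = 246 − 241 = 5.
Check atomic number: 95 = 36 + 59 + 0 = 95. ✓

5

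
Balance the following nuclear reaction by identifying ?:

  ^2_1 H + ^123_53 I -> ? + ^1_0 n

Conserve mass number: 2 + 123 = A + 1, so A = 124.
Conserve atomic number: 1 + 53 = Z + 0, so Z = 54.
Z = 54 is xenon, so the species is ^124_54 Xe.

Xe-124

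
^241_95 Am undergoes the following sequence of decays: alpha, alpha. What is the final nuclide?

Start: (A, Z) = (241, 95).
After α: (237, 93).
After α: (233, 91).
Z = 91 is protactinium.

Pa-233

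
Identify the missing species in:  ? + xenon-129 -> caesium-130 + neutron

deuteron

Conserve mass number: A + 129 = 130 + 1, so A = 2.
Conserve atomic number: Z + 54 = 55 + 0, so Z = 1.
A = 2 and Z = 1 is hydrogen-2 — a deuteron.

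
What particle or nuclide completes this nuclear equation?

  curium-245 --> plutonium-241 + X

alpha particle

Conserve mass number: 245 = 241 + A, so A = 4.
Conserve atomic number: 96 = 94 + Z, so Z = 2.
A = 4 and Z = 2 is helium-4 — an alpha particle.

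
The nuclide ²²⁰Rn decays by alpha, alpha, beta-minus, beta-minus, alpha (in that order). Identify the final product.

Start: (A, Z) = (220, 86).
After α: (216, 84).
After α: (212, 82).
After β⁻: (212, 83).
After β⁻: (212, 84).
After α: (208, 82).
Z = 82 is lead.

Pb-208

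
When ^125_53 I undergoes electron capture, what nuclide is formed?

Electron capture: mass number changes by +0, atomic number by -1.
A: 125 = 125; Z: 53 − 1 = 52.
Z = 52 is tellurium, so the daughter is ^125_52 Te.

Te-125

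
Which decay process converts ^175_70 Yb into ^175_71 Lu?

ΔA = 175 − 175 = 0; ΔZ = 71 − 70 = +1.
A is unchanged and Z rises by 1 — a neutron has become a proton (β⁻ decay).

beta-minus decay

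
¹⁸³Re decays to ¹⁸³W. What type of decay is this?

beta-plus decay or electron capture

ΔA = 183 − 183 = 0; ΔZ = 74 − 75 = -1.
A is unchanged and Z drops by 1 — a proton has become a neutron (β⁺ emission or electron capture).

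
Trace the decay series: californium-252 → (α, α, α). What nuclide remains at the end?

Start: (A, Z) = (252, 98).
After α: (248, 96).
After α: (244, 94).
After α: (240, 92).
Z = 92 is uranium.

U-240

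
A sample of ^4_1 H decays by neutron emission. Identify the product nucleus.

Neutron emission: mass number changes by -1, atomic number by +0.
A: 4 − 1 = 3; Z: 1 = 1.
Z = 1 is hydrogen, so the daughter is ^3_1 H.

H-3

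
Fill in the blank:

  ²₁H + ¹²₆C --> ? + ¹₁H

C-13

Conserve mass number: 2 + 12 = A + 1, so A = 13.
Conserve atomic number: 1 + 6 = Z + 1, so Z = 6.
Z = 6 is carbon, so the species is ¹³₆C.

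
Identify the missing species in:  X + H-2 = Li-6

Conserve mass number: A + 2 = 6, so A = 4.
Conserve atomic number: Z + 1 = 3, so Z = 2.
A = 4 and Z = 2 is He-4 — an alpha particle.

alpha particle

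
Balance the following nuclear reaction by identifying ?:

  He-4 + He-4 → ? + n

Be-7

Conserve mass number: 4 + 4 = A + 1, so A = 7.
Conserve atomic number: 2 + 2 = Z + 0, so Z = 4.
Z = 4 is beryllium, so the species is Be-7.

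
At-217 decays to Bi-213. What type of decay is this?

alpha decay

ΔA = 213 − 217 = -4; ΔZ = 83 − 85 = -2.
A drops by 4 and Z drops by 2 — the signature of alpha emission.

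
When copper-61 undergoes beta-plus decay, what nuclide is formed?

Ni-61

Beta-plus decay: mass number changes by +0, atomic number by -1.
A: 61 = 61; Z: 29 − 1 = 28.
Z = 28 is nickel, so the daughter is nickel-61.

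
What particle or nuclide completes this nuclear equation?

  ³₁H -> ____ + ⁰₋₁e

Conserve mass number: 3 = A + 0, so A = 3.
Conserve atomic number: 1 = Z − 1, so Z = 2.
Z = 2 is helium, so the species is ³₂He.

He-3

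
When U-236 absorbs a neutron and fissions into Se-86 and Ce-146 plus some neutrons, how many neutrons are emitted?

Conserve mass number: 237 = 86 + 146 + k, so k = 237 − 232 = 5.
Check atomic number: 92 = 34 + 58 + 0 = 92. ✓

5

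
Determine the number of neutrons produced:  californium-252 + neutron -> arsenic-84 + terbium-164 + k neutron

Conserve mass number: 253 = 84 + 164 + k, so k = 253 − 248 = 5.
Check atomic number: 98 = 33 + 65 + 0 = 98. ✓

5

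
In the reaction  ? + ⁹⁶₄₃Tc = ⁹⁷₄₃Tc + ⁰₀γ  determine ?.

neutron

Conserve mass number: A + 96 = 97 + 0, so A = 1.
Conserve atomic number: Z + 43 = 43 + 0, so Z = 0.
A = 1 and Z = 0 is ¹₀n — a neutron.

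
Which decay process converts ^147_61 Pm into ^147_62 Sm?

beta-minus decay

ΔA = 147 − 147 = 0; ΔZ = 62 − 61 = +1.
A is unchanged and Z rises by 1 — a neutron has become a proton (β⁻ decay).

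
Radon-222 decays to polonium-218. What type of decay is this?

alpha decay

ΔA = 218 − 222 = -4; ΔZ = 84 − 86 = -2.
A drops by 4 and Z drops by 2 — the signature of alpha emission.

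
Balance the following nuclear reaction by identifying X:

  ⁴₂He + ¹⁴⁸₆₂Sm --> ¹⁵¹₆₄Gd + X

Conserve mass number: 4 + 148 = 151 + A, so A = 1.
Conserve atomic number: 2 + 62 = 64 + Z, so Z = 0.
A = 1 and Z = 0 is ¹₀n — a neutron.

neutron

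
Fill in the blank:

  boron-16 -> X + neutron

Conserve mass number: 16 = A + 1, so A = 15.
Conserve atomic number: 5 = Z + 0, so Z = 5.
Z = 5 is boron, so the species is boron-15.

B-15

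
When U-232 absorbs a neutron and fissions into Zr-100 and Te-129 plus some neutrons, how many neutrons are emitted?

4

Conserve mass number: 233 = 100 + 129 + k, so k = 233 − 229 = 4.
Check atomic number: 92 = 40 + 52 + 0 = 92. ✓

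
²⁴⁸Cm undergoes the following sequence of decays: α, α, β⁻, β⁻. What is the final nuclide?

Start: (A, Z) = (248, 96).
After α: (244, 94).
After α: (240, 92).
After β⁻: (240, 93).
After β⁻: (240, 94).
Z = 94 is plutonium.

Pu-240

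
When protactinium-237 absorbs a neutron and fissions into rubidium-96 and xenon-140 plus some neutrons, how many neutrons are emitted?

Conserve mass number: 238 = 96 + 140 + k, so k = 238 − 236 = 2.
Check atomic number: 91 = 37 + 54 + 0 = 91. ✓

2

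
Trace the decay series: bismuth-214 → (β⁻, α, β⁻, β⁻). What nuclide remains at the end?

Start: (A, Z) = (214, 83).
After β⁻: (214, 84).
After α: (210, 82).
After β⁻: (210, 83).
After β⁻: (210, 84).
Z = 84 is polonium.

Po-210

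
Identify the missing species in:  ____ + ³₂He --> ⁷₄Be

Conserve mass number: A + 3 = 7, so A = 4.
Conserve atomic number: Z + 2 = 4, so Z = 2.
A = 4 and Z = 2 is ⁴₂He — an alpha particle.

alpha particle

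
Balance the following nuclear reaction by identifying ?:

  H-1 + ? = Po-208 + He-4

At-211

Conserve mass number: 1 + A = 208 + 4, so A = 211.
Conserve atomic number: 1 + Z = 84 + 2, so Z = 85.
Z = 85 is astatine, so the species is At-211.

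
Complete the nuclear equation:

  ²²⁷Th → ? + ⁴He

Conserve mass number: 227 = A + 4, so A = 223.
Conserve atomic number: 90 = Z + 2, so Z = 88.
Z = 88 is radium, so the species is ²²³Ra.

Ra-223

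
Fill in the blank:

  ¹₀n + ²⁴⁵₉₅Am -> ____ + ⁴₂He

Conserve mass number: 1 + 245 = A + 4, so A = 242.
Conserve atomic number: 0 + 95 = Z + 2, so Z = 93.
Z = 93 is neptunium, so the species is ²⁴²₉₃Np.

Np-242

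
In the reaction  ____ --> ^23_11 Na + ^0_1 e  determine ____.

Mg-23

Conserve mass number: A = 23 + 0, so A = 23.
Conserve atomic number: Z = 11 + 1, so Z = 12.
Z = 12 is magnesium, so the species is ^23_12 Mg.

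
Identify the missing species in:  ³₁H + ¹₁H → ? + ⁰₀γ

He-4

Conserve mass number: 3 + 1 = A + 0, so A = 4.
Conserve atomic number: 1 + 1 = Z + 0, so Z = 2.
A = 4 and Z = 2 is ⁴₂He — an alpha particle.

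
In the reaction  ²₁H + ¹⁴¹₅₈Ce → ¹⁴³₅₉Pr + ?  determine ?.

Conserve mass number: 2 + 141 = 143 + A, so A = 0.
Conserve atomic number: 1 + 58 = 59 + Z, so Z = 0.
A = 0 and Z = 0 is ⁰₀γ — a gamma ray.

gamma ray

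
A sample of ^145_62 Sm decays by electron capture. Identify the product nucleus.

Electron capture: mass number changes by +0, atomic number by -1.
A: 145 = 145; Z: 62 − 1 = 61.
Z = 61 is promethium, so the daughter is ^145_61 Pm.

Pm-145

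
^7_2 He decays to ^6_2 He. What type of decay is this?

neutron emission

ΔA = 6 − 7 = -1; ΔZ = 2 − 2 = +0.
A drops by 1 with Z unchanged — a neutron was emitted.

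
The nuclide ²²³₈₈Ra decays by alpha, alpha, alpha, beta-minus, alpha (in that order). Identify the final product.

Start: (A, Z) = (223, 88).
After α: (219, 86).
After α: (215, 84).
After α: (211, 82).
After β⁻: (211, 83).
After α: (207, 81).
Z = 81 is thallium.

Tl-207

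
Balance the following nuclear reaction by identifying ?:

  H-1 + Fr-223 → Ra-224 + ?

gamma ray

Conserve mass number: 1 + 223 = 224 + A, so A = 0.
Conserve atomic number: 1 + 87 = 88 + Z, so Z = 0.
A = 0 and Z = 0 is γ — a gamma ray.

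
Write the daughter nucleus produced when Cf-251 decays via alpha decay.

Cm-247

Alpha decay: mass number changes by -4, atomic number by -2.
A: 251 − 4 = 247; Z: 98 − 2 = 96.
Z = 96 is curium, so the daughter is Cm-247.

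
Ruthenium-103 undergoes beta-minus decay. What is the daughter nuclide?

Rh-103

Beta-minus decay: mass number changes by +0, atomic number by +1.
A: 103 = 103; Z: 44 + 1 = 45.
Z = 45 is rhodium, so the daughter is rhodium-103.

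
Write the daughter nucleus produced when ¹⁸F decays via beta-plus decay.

Beta-plus decay: mass number changes by +0, atomic number by -1.
A: 18 = 18; Z: 9 − 1 = 8.
Z = 8 is oxygen, so the daughter is ¹⁸O.

O-18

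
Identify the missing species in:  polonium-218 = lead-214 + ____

Conserve mass number: 218 = 214 + A, so A = 4.
Conserve atomic number: 84 = 82 + Z, so Z = 2.
A = 4 and Z = 2 is helium-4 — an alpha particle.

alpha particle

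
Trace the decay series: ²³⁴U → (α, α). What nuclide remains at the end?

Ra-226

Start: (A, Z) = (234, 92).
After α: (230, 90).
After α: (226, 88).
Z = 88 is radium.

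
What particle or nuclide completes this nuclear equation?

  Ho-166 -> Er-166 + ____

beta-minus particle

Conserve mass number: 166 = 166 + A, so A = 0.
Conserve atomic number: 67 = 68 + Z, so Z = -1.
A = 0 and Z = -1 is e⁻ — a beta-minus particle.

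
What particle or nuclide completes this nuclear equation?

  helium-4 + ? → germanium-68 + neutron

Conserve mass number: 4 + A = 68 + 1, so A = 65.
Conserve atomic number: 2 + Z = 32 + 0, so Z = 30.
Z = 30 is zinc, so the species is zinc-65.

Zn-65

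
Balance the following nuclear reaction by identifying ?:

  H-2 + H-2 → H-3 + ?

proton

Conserve mass number: 2 + 2 = 3 + A, so A = 1.
Conserve atomic number: 1 + 1 = 1 + Z, so Z = 1.
A = 1 and Z = 1 is H-1 — a proton.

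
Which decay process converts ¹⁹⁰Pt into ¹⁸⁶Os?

ΔA = 186 − 190 = -4; ΔZ = 76 − 78 = -2.
A drops by 4 and Z drops by 2 — the signature of alpha emission.

alpha decay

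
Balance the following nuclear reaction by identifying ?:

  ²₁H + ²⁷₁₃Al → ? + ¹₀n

Conserve mass number: 2 + 27 = A + 1, so A = 28.
Conserve atomic number: 1 + 13 = Z + 0, so Z = 14.
Z = 14 is silicon, so the species is ²⁸₁₄Si.

Si-28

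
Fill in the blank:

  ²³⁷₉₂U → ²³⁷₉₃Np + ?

beta-minus particle

Conserve mass number: 237 = 237 + A, so A = 0.
Conserve atomic number: 92 = 93 + Z, so Z = -1.
A = 0 and Z = -1 is ⁰₋₁e — a beta-minus particle.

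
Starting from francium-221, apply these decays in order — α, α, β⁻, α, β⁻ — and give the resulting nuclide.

Bi-209

Start: (A, Z) = (221, 87).
After α: (217, 85).
After α: (213, 83).
After β⁻: (213, 84).
After α: (209, 82).
After β⁻: (209, 83).
Z = 83 is bismuth.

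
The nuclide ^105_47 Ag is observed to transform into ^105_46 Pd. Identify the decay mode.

ΔA = 105 − 105 = 0; ΔZ = 46 − 47 = -1.
A is unchanged and Z drops by 1 — a proton has become a neutron (β⁺ emission or electron capture).

beta-plus decay or electron capture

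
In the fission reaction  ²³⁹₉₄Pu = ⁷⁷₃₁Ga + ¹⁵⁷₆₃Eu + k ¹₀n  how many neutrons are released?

Conserve mass number: 239 = 77 + 157 + k, so k = 239 − 234 = 5.
Check atomic number: 94 = 31 + 63 + 0 = 94. ✓

5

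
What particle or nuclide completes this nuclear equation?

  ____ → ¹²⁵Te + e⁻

Conserve mass number: A = 125 + 0, so A = 125.
Conserve atomic number: Z = 52 − 1, so Z = 51.
Z = 51 is antimony, so the species is ¹²⁵Sb.

Sb-125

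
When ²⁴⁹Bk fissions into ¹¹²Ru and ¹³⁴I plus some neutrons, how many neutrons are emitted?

Conserve mass number: 249 = 112 + 134 + k, so k = 249 − 246 = 3.
Check atomic number: 97 = 44 + 53 + 0 = 97. ✓

3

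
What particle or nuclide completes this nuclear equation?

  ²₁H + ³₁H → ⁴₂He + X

Conserve mass number: 2 + 3 = 4 + A, so A = 1.
Conserve atomic number: 1 + 1 = 2 + Z, so Z = 0.
A = 1 and Z = 0 is ¹₀n — a neutron.

neutron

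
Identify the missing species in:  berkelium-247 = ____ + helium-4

Conserve mass number: 247 = A + 4, so A = 243.
Conserve atomic number: 97 = Z + 2, so Z = 95.
Z = 95 is americium, so the species is americium-243.

Am-243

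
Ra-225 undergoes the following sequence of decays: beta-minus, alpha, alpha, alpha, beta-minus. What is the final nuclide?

Po-213

Start: (A, Z) = (225, 88).
After β⁻: (225, 89).
After α: (221, 87).
After α: (217, 85).
After α: (213, 83).
After β⁻: (213, 84).
Z = 84 is polonium.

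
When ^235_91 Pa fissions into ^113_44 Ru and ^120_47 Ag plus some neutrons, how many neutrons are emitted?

Conserve mass number: 235 = 113 + 120 + k, so k = 235 − 233 = 2.
Check atomic number: 91 = 44 + 47 + 0 = 91. ✓

2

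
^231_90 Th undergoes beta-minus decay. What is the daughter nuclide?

Pa-231

Beta-minus decay: mass number changes by +0, atomic number by +1.
A: 231 = 231; Z: 90 + 1 = 91.
Z = 91 is protactinium, so the daughter is ^231_91 Pa.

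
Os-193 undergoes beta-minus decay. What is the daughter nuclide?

Ir-193

Beta-minus decay: mass number changes by +0, atomic number by +1.
A: 193 = 193; Z: 76 + 1 = 77.
Z = 77 is iridium, so the daughter is Ir-193.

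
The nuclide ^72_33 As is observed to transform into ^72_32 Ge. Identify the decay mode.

ΔA = 72 − 72 = 0; ΔZ = 32 − 33 = -1.
A is unchanged and Z drops by 1 — a proton has become a neutron (β⁺ emission or electron capture).

beta-plus decay or electron capture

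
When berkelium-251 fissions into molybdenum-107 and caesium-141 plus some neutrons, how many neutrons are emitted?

3

Conserve mass number: 251 = 107 + 141 + k, so k = 251 − 248 = 3.
Check atomic number: 97 = 42 + 55 + 0 = 97. ✓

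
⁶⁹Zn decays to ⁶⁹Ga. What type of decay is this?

ΔA = 69 − 69 = 0; ΔZ = 31 − 30 = +1.
A is unchanged and Z rises by 1 — a neutron has become a proton (β⁻ decay).

beta-minus decay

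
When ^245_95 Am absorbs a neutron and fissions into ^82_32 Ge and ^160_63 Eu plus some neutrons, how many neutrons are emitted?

Conserve mass number: 246 = 82 + 160 + k, so k = 246 − 242 = 4.
Check atomic number: 95 = 32 + 63 + 0 = 95. ✓

4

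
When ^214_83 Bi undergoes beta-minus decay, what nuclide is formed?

Beta-minus decay: mass number changes by +0, atomic number by +1.
A: 214 = 214; Z: 83 + 1 = 84.
Z = 84 is polonium, so the daughter is ^214_84 Po.

Po-214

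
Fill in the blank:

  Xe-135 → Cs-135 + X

Conserve mass number: 135 = 135 + A, so A = 0.
Conserve atomic number: 54 = 55 + Z, so Z = -1.
A = 0 and Z = -1 is e⁻ — a beta-minus particle.

beta-minus particle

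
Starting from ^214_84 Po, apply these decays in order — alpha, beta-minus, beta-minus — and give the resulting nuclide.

Po-210

Start: (A, Z) = (214, 84).
After α: (210, 82).
After β⁻: (210, 83).
After β⁻: (210, 84).
Z = 84 is polonium.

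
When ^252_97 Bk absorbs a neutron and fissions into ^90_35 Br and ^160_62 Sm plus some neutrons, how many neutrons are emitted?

Conserve mass number: 253 = 90 + 160 + k, so k = 253 − 250 = 3.
Check atomic number: 97 = 35 + 62 + 0 = 97. ✓

3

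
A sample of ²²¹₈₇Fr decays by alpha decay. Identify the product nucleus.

At-217

Alpha decay: mass number changes by -4, atomic number by -2.
A: 221 − 4 = 217; Z: 87 − 2 = 85.
Z = 85 is astatine, so the daughter is ²¹⁷₈₅At.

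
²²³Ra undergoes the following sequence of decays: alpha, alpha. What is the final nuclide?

Start: (A, Z) = (223, 88).
After α: (219, 86).
After α: (215, 84).
Z = 84 is polonium.

Po-215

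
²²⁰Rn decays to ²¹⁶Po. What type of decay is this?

alpha decay

ΔA = 216 − 220 = -4; ΔZ = 84 − 86 = -2.
A drops by 4 and Z drops by 2 — the signature of alpha emission.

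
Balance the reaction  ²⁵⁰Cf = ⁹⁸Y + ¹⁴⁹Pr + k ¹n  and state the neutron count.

3

Conserve mass number: 250 = 98 + 149 + k, so k = 250 − 247 = 3.
Check atomic number: 98 = 39 + 59 + 0 = 98. ✓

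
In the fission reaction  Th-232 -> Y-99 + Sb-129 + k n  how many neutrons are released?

Conserve mass number: 232 = 99 + 129 + k, so k = 232 − 228 = 4.
Check atomic number: 90 = 39 + 51 + 0 = 90. ✓

4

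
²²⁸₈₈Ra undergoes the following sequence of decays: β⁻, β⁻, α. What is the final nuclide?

Ra-224

Start: (A, Z) = (228, 88).
After β⁻: (228, 89).
After β⁻: (228, 90).
After α: (224, 88).
Z = 88 is radium.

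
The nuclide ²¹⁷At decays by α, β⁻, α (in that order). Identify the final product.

Start: (A, Z) = (217, 85).
After α: (213, 83).
After β⁻: (213, 84).
After α: (209, 82).
Z = 82 is lead.

Pb-209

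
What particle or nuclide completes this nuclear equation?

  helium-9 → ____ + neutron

Conserve mass number: 9 = A + 1, so A = 8.
Conserve atomic number: 2 = Z + 0, so Z = 2.
Z = 2 is helium, so the species is helium-8.

He-8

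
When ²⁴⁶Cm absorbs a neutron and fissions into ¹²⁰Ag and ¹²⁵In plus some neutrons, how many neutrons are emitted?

2

Conserve mass number: 247 = 120 + 125 + k, so k = 247 − 245 = 2.
Check atomic number: 96 = 47 + 49 + 0 = 96. ✓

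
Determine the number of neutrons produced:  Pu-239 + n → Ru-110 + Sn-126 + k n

Conserve mass number: 240 = 110 + 126 + k, so k = 240 − 236 = 4.
Check atomic number: 94 = 44 + 50 + 0 = 94. ✓

4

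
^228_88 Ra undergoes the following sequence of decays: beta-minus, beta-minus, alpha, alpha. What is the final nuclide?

Start: (A, Z) = (228, 88).
After β⁻: (228, 89).
After β⁻: (228, 90).
After α: (224, 88).
After α: (220, 86).
Z = 86 is radon.

Rn-220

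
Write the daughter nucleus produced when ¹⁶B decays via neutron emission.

Neutron emission: mass number changes by -1, atomic number by +0.
A: 16 − 1 = 15; Z: 5 = 5.
Z = 5 is boron, so the daughter is ¹⁵B.

B-15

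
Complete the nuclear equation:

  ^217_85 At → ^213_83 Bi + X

alpha particle

Conserve mass number: 217 = 213 + A, so A = 4.
Conserve atomic number: 85 = 83 + Z, so Z = 2.
A = 4 and Z = 2 is ^4_2 He — an alpha particle.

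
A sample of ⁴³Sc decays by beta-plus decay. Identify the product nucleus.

Beta-plus decay: mass number changes by +0, atomic number by -1.
A: 43 = 43; Z: 21 − 1 = 20.
Z = 20 is calcium, so the daughter is ⁴³Ca.

Ca-43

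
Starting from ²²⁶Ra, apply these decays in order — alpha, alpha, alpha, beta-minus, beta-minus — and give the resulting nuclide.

Po-214

Start: (A, Z) = (226, 88).
After α: (222, 86).
After α: (218, 84).
After α: (214, 82).
After β⁻: (214, 83).
After β⁻: (214, 84).
Z = 84 is polonium.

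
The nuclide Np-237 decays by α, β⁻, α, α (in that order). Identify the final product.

Start: (A, Z) = (237, 93).
After α: (233, 91).
After β⁻: (233, 92).
After α: (229, 90).
After α: (225, 88).
Z = 88 is radium.

Ra-225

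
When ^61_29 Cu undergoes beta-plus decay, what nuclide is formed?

Ni-61

Beta-plus decay: mass number changes by +0, atomic number by -1.
A: 61 = 61; Z: 29 − 1 = 28.
Z = 28 is nickel, so the daughter is ^61_28 Ni.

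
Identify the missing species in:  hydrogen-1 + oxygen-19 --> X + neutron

Conserve mass number: 1 + 19 = A + 1, so A = 19.
Conserve atomic number: 1 + 8 = Z + 0, so Z = 9.
Z = 9 is fluorine, so the species is fluorine-19.

F-19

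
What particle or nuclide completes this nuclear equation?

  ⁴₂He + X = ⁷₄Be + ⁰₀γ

He-3

Conserve mass number: 4 + A = 7 + 0, so A = 3.
Conserve atomic number: 2 + Z = 4 + 0, so Z = 2.
Z = 2 is helium, so the species is ³₂He.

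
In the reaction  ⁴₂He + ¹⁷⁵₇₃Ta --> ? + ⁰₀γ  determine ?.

Conserve mass number: 4 + 175 = A + 0, so A = 179.
Conserve atomic number: 2 + 73 = Z + 0, so Z = 75.
Z = 75 is rhenium, so the species is ¹⁷⁹₇₅Re.

Re-179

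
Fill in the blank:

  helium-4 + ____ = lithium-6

deuteron

Conserve mass number: 4 + A = 6, so A = 2.
Conserve atomic number: 2 + Z = 3, so Z = 1.
A = 2 and Z = 1 is hydrogen-2 — a deuteron.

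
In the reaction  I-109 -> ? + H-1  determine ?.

Te-108

Conserve mass number: 109 = A + 1, so A = 108.
Conserve atomic number: 53 = Z + 1, so Z = 52.
Z = 52 is tellurium, so the species is Te-108.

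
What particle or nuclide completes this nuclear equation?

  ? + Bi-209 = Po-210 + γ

Conserve mass number: A + 209 = 210 + 0, so A = 1.
Conserve atomic number: Z + 83 = 84 + 0, so Z = 1.
A = 1 and Z = 1 is H-1 — a proton.

proton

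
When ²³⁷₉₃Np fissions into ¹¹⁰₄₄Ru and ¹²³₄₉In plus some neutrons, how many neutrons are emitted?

4

Conserve mass number: 237 = 110 + 123 + k, so k = 237 − 233 = 4.
Check atomic number: 93 = 44 + 49 + 0 = 93. ✓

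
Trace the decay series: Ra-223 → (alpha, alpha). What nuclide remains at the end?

Start: (A, Z) = (223, 88).
After α: (219, 86).
After α: (215, 84).
Z = 84 is polonium.

Po-215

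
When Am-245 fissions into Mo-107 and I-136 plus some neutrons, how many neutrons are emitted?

Conserve mass number: 245 = 107 + 136 + k, so k = 245 − 243 = 2.
Check atomic number: 95 = 42 + 53 + 0 = 95. ✓

2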